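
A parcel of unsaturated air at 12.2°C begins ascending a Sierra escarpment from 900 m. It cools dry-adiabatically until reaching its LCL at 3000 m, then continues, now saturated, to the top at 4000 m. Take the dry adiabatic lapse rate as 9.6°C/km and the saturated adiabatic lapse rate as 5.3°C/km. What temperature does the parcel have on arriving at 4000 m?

-13.26°C

Dry to 3000 m: -9.6 × 2.1 km = -20.16°C, so T = -7.96°C.
Saturated to 4000 m: -5.3 × 1 km = -5.3°C, so T = -13.26°C.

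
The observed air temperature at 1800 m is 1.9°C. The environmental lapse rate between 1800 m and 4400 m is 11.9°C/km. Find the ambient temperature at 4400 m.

-29.04°C

Environmental to 4400 m: -11.9 × 2.6 km = -30.94°C, so T = -29.04°C.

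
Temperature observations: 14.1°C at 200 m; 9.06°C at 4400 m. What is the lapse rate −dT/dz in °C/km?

1.2°C/km

Γ = −ΔT/Δz = (14.1 − 9.06) / (4400 − 200) m
  = 5.04°C / 4.2 km = 1.2°C/km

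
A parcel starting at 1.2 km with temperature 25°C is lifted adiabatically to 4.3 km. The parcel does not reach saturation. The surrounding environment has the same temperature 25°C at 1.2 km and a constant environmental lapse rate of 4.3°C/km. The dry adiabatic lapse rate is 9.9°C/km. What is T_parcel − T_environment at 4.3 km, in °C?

-17.36°C (parcel cooler than environment)

Parcel:
  From 1200 m to 4300 m (dry): cools by 9.9 × 3.1 = 30.69°C, giving -5.69°C.
Environment:
  From 1200 m to 4300 m (environment): cools by 4.3 × 3.1 = 13.33°C, giving 11.67°C.
T_parcel − T_env = -5.69 − 11.67 = -17.36°C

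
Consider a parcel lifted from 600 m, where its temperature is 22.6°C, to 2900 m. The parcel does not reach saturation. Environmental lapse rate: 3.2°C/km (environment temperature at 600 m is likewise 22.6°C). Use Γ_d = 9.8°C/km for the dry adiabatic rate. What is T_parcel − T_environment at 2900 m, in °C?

Parcel:
  600–2900 m, dry: Δz = 2.3 km ⇒ ΔT = -22.54°C; T = 0.06°C
Environment:
  600–2900 m, environment: Δz = 2.3 km ⇒ ΔT = -7.36°C; T = 15.24°C
T_parcel − T_env = 0.06 − 15.24 = -15.18°C

-15.18°C (parcel cooler than environment)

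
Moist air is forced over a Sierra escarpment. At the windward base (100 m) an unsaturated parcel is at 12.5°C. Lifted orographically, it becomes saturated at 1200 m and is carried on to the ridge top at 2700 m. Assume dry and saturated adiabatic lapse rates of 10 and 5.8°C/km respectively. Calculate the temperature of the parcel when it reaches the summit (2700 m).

-7.2°C

100–1200 m, dry: Δz = 1.1 km ⇒ ΔT = -11°C; T = 1.5°C
1200–2700 m, saturated: Δz = 1.5 km ⇒ ΔT = -8.7°C; T = -7.2°C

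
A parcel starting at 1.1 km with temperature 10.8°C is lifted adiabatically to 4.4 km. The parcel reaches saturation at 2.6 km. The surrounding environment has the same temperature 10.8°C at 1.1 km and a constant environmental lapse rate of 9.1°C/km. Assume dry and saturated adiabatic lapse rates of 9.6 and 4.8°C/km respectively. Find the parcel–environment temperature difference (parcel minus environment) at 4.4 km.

Parcel:
  From 1100 m to 2600 m (dry): cools by 9.6 × 1.5 = 14.4°C, giving -3.6°C.
  From 2600 m to 4400 m (saturated): cools by 4.8 × 1.8 = 8.64°C, giving -12.24°C.
Environment:
  From 1100 m to 4400 m (environment): cools by 9.1 × 3.3 = 30.03°C, giving -19.23°C.
T_parcel − T_env = -12.24 − (-19.23) = +6.99°C

+6.99°C (parcel warmer than environment)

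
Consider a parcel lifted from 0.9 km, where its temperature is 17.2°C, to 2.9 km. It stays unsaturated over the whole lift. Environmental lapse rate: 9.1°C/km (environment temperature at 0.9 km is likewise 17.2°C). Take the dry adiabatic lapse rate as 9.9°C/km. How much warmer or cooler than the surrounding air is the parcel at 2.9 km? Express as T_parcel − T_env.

-1.6°C (parcel cooler than environment)

Parcel:
  Dry to 2900 m: -9.9 × 2 km = -19.8°C, so T = -2.6°C.
Environment:
  Environment to 2900 m: -9.1 × 2 km = -18.2°C, so T = -1°C.
T_parcel − T_env = -2.6 − (-1) = -1.6°C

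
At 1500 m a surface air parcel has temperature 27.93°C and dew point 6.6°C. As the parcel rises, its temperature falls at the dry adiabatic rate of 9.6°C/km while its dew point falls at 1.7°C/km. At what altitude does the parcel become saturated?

T and T_d converge at 9.6 − 1.7 = 7.9°C per km
Height above start = (27.93 − 6.6) / 7.9 = 2.7 km
LCL altitude = 1500 m + 2700 m = 4200 m

4200 m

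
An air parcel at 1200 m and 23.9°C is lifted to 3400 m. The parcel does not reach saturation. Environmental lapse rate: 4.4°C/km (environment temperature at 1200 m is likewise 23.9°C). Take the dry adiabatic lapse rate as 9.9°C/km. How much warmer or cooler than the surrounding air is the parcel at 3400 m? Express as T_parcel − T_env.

Parcel:
  Dry to 3400 m: -9.9 × 2.2 km = -21.78°C, so T = 2.12°C.
Environment:
  Environment to 3400 m: -4.4 × 2.2 km = -9.68°C, so T = 14.22°C.
T_parcel − T_env = 2.12 − 14.22 = -12.1°C

-12.1°C (parcel cooler than environment)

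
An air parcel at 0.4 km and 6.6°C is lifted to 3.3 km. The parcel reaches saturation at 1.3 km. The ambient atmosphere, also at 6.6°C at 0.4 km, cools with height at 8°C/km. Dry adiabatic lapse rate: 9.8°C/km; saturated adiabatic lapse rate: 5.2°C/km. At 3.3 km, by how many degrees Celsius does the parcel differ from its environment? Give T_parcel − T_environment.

Parcel:
  From 400 m to 1300 m (dry): cools by 9.8 × 0.9 = 8.82°C, giving -2.22°C.
  From 1300 m to 3300 m (saturated): cools by 5.2 × 2 = 10.4°C, giving -12.62°C.
Environment:
  From 400 m to 3300 m (environment): cools by 8 × 2.9 = 23.2°C, giving -16.6°C.
T_parcel − T_env = -12.62 − (-16.6) = +3.98°C

+3.98°C (parcel warmer than environment)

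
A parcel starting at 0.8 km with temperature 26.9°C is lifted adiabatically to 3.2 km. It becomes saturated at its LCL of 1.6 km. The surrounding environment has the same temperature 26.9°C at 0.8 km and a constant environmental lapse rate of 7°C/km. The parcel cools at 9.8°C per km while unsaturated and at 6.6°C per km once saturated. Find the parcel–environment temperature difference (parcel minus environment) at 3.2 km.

-1.6°C (parcel cooler than environment)

Parcel:
  Dry to 1600 m: -9.8 × 0.8 km = -7.84°C, so T = 19.06°C.
  Saturated to 3200 m: -6.6 × 1.6 km = -10.56°C, so T = 8.5°C.
Environment:
  Environment to 3200 m: -7 × 2.4 km = -16.8°C, so T = 10.1°C.
T_parcel − T_env = 8.5 − 10.1 = -1.6°C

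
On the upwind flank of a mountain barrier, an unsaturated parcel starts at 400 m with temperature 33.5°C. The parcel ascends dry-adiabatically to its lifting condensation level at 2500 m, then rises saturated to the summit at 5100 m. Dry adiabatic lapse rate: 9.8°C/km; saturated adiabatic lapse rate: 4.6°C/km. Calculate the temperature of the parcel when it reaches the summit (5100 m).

0.96°C

400–2500 m, dry: Δz = 2.1 km ⇒ ΔT = -20.58°C; T = 12.92°C
2500–5100 m, saturated: Δz = 2.6 km ⇒ ΔT = -11.96°C; T = 0.96°C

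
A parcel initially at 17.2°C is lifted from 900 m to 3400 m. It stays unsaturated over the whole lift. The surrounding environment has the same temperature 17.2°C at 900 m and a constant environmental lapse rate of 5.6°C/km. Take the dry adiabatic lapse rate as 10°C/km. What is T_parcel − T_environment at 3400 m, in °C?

Parcel:
  From 900 m to 3400 m (dry): cools by 10 × 2.5 = 25°C, giving -7.8°C.
Environment:
  From 900 m to 3400 m (environment): cools by 5.6 × 2.5 = 14°C, giving 3.2°C.
T_parcel − T_env = -7.8 − 3.2 = -11°C

-11°C (parcel cooler than environment)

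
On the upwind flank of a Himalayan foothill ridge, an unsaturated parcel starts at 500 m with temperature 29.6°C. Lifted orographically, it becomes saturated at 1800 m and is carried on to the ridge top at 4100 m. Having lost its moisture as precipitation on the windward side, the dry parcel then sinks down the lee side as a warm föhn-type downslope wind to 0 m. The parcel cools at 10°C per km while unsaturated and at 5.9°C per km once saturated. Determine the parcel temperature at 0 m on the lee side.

44.03°C

500 → 1800 m (dry, 10°C/km): ΔT = -10 × 1.3 = -13°C → T = 16.6°C
1800 → 4100 m (saturated, 5.9°C/km): ΔT = -5.9 × 2.3 = -13.57°C → T = 3.03°C
4100 → 0 m (dry descent, 10°C/km): ΔT = +10 × 4.1 = +41°C → T = 44.03°C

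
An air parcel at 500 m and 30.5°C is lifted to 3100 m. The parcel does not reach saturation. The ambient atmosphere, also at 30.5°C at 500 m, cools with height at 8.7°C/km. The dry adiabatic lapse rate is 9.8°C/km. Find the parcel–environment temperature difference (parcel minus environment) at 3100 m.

Parcel:
  From 500 m to 3100 m (dry): cools by 9.8 × 2.6 = 25.48°C, giving 5.02°C.
Environment:
  From 500 m to 3100 m (environment): cools by 8.7 × 2.6 = 22.62°C, giving 7.88°C.
T_parcel − T_env = 5.02 − 7.88 = -2.86°C

-2.86°C (parcel cooler than environment)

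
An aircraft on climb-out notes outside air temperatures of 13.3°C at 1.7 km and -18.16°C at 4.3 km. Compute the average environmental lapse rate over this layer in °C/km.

12.1°C/km

Γ = −ΔT/Δz = (13.3 − (-18.16)) / (4300 − 1700) m
  = 31.46°C / 2.6 km = 12.1°C/km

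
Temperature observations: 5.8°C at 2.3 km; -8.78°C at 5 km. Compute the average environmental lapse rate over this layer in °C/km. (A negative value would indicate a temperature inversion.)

Γ = −ΔT/Δz = (5.8 − (-8.78)) / (5000 − 2300) m
  = 14.58°C / 2.7 km = 5.4°C/km

5.4°C/km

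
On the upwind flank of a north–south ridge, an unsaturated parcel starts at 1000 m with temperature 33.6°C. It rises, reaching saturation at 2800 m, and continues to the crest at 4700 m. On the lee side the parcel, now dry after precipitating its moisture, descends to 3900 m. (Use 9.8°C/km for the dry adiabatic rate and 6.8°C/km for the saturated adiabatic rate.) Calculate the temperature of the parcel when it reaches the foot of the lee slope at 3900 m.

From 1000 m to 2800 m (dry): cools by 9.8 × 1.8 = 17.64°C, giving 15.96°C.
From 2800 m to 4700 m (saturated): cools by 6.8 × 1.9 = 12.92°C, giving 3.04°C.
From 4700 m to 3900 m (dry descent): warms by 9.8 × 0.8 = 7.84°C, giving 10.88°C.

10.88°C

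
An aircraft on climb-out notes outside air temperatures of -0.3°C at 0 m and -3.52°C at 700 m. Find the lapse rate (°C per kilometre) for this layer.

Γ = −ΔT/Δz = (-0.3 − (-3.52)) / (700 − 0) m
  = 3.22°C / 0.7 km = 4.6°C/km

4.6°C/km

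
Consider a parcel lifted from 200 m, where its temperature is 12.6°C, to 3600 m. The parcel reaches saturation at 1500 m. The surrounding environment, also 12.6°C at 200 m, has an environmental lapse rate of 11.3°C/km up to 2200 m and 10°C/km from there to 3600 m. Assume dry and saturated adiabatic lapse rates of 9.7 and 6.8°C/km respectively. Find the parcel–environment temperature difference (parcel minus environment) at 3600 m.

+9.71°C (parcel warmer than environment)

Parcel:
  From 200 m to 1500 m (dry): cools by 9.7 × 1.3 = 12.61°C, giving -0.01°C.
  From 1500 m to 3600 m (saturated): cools by 6.8 × 2.1 = 14.28°C, giving -14.29°C.
Environment:
  From 200 m to 2200 m (environment, lower layer): cools by 11.3 × 2 = 22.6°C, giving -10°C.
  From 2200 m to 3600 m (environment, upper layer): cools by 10 × 1.4 = 14°C, giving -24°C.
T_parcel − T_env = -14.29 − (-24) = +9.71°C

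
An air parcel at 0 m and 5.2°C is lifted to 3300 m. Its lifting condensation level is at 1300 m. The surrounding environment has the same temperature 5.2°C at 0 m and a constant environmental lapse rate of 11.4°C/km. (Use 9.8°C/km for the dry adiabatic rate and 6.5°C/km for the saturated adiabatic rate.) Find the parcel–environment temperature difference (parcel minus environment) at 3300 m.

Parcel:
  0–1300 m, dry: Δz = 1.3 km ⇒ ΔT = -12.74°C; T = -7.54°C
  1300–3300 m, saturated: Δz = 2 km ⇒ ΔT = -13°C; T = -20.54°C
Environment:
  0–3300 m, environment: Δz = 3.3 km ⇒ ΔT = -37.62°C; T = -32.42°C
T_parcel − T_env = -20.54 − (-32.42) = +11.88°C

+11.88°C (parcel warmer than environment)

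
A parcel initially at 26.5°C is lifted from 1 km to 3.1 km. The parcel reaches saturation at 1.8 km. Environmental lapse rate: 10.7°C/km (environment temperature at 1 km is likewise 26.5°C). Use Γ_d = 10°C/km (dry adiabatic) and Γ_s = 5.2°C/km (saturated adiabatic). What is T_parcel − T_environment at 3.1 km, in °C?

Parcel:
  1000 → 1800 m (dry, 10°C/km): ΔT = -10 × 0.8 = -8°C → T = 18.5°C
  1800 → 3100 m (saturated, 5.2°C/km): ΔT = -5.2 × 1.3 = -6.76°C → T = 11.74°C
Environment:
  1000 → 3100 m (environment, 10.7°C/km): ΔT = -10.7 × 2.1 = -22.47°C → T = 4.03°C
T_parcel − T_env = 11.74 − 4.03 = +7.71°C

+7.71°C (parcel warmer than environment)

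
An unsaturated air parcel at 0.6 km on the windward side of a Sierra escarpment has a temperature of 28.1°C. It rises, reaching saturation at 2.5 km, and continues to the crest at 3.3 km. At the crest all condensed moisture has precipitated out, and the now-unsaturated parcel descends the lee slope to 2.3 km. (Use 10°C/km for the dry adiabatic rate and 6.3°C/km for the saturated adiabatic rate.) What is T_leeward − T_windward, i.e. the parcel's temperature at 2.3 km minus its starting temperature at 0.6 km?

600–2500 m, dry: Δz = 1.9 km ⇒ ΔT = -19°C; T = 9.1°C
2500–3300 m, saturated: Δz = 0.8 km ⇒ ΔT = -5.04°C; T = 4.06°C
3300–2300 m, dry descent: Δz = 1 km ⇒ ΔT = +10°C; T = 14.06°C
Net change vs windward start: 14.06 − 28.1 = -14.04°C

-14.04°C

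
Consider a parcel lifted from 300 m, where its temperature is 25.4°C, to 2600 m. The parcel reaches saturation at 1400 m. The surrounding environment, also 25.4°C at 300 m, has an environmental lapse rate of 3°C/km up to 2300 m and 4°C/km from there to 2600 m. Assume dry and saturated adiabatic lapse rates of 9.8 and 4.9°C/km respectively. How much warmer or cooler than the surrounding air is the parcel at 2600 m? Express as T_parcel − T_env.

Parcel:
  300–1400 m, dry: Δz = 1.1 km ⇒ ΔT = -10.78°C; T = 14.62°C
  1400–2600 m, saturated: Δz = 1.2 km ⇒ ΔT = -5.88°C; T = 8.74°C
Environment:
  300–2300 m, environment, lower layer: Δz = 2 km ⇒ ΔT = -6°C; T = 19.4°C
  2300–2600 m, environment, upper layer: Δz = 0.3 km ⇒ ΔT = -1.2°C; T = 18.2°C
T_parcel − T_env = 8.74 − 18.2 = -9.46°C

-9.46°C (parcel cooler than environment)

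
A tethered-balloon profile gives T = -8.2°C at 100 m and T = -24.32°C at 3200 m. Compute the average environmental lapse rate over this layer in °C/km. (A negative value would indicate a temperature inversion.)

Γ = −ΔT/Δz = (-8.2 − (-24.32)) / (3200 − 100) m
  = 16.12°C / 3.1 km = 5.2°C/km

5.2°C/km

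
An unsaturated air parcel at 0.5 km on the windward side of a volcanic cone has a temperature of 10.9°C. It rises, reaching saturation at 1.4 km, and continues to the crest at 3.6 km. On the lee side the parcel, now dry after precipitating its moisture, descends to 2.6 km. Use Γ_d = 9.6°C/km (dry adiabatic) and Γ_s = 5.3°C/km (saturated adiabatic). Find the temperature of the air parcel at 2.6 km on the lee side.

0.2°C

From 500 m to 1400 m (dry): cools by 9.6 × 0.9 = 8.64°C, giving 2.26°C.
From 1400 m to 3600 m (saturated): cools by 5.3 × 2.2 = 11.66°C, giving -9.4°C.
From 3600 m to 2600 m (dry descent): warms by 9.6 × 1 = 9.6°C, giving 0.2°C.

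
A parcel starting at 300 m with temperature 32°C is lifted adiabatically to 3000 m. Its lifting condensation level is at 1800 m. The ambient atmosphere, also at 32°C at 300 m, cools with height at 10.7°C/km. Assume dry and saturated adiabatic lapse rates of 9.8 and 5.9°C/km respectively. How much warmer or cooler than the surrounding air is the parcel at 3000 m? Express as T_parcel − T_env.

+7.11°C (parcel warmer than environment)

Parcel:
  From 300 m to 1800 m (dry): cools by 9.8 × 1.5 = 14.7°C, giving 17.3°C.
  From 1800 m to 3000 m (saturated): cools by 5.9 × 1.2 = 7.08°C, giving 10.22°C.
Environment:
  From 300 m to 3000 m (environment): cools by 10.7 × 2.7 = 28.89°C, giving 3.11°C.
T_parcel − T_env = 10.22 − 3.11 = +7.11°C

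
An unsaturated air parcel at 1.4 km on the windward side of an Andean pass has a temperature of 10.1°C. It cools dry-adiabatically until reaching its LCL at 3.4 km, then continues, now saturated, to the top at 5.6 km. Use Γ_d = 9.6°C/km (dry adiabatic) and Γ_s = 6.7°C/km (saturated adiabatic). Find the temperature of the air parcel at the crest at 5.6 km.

-23.84°C

1400–3400 m, dry: Δz = 2 km ⇒ ΔT = -19.2°C; T = -9.1°C
3400–5600 m, saturated: Δz = 2.2 km ⇒ ΔT = -14.74°C; T = -23.84°C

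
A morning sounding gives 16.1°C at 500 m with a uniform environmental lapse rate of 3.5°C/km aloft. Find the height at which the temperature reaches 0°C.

Height above start = (16.1 − 0) / 3.5 = 4.6 km
Altitude = 500 m + 4600 m = 5100 m

5100 m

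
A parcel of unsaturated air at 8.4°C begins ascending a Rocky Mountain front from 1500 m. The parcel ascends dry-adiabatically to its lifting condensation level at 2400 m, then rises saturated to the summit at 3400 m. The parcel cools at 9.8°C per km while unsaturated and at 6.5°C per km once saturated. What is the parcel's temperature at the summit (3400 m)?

-6.92°C

From 1500 m to 2400 m (dry): cools by 9.8 × 0.9 = 8.82°C, giving -0.42°C.
From 2400 m to 3400 m (saturated): cools by 6.5 × 1 = 6.5°C, giving -6.92°C.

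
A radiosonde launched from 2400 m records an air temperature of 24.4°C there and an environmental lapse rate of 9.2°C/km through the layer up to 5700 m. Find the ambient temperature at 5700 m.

-5.96°C

2400 → 5700 m (environmental, 9.2°C/km): ΔT = -9.2 × 3.3 = -30.36°C → T = -5.96°C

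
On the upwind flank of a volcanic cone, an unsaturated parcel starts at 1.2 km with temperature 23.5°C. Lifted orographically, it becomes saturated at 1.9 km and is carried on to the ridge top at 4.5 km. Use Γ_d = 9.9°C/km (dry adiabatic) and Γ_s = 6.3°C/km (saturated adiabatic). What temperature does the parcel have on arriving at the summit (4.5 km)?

From 1200 m to 1900 m (dry): cools by 9.9 × 0.7 = 6.93°C, giving 16.57°C.
From 1900 m to 4500 m (saturated): cools by 6.3 × 2.6 = 16.38°C, giving 0.19°C.

0.19°C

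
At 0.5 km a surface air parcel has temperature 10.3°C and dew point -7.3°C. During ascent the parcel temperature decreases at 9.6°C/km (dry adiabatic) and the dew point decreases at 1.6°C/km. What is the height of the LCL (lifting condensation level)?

2.7 km

T and T_d converge at 9.6 − 1.6 = 8°C per km
Height above start = (10.3 − (-7.3)) / 8 = 2.2 km
LCL altitude = 500 m + 2200 m = 2700 m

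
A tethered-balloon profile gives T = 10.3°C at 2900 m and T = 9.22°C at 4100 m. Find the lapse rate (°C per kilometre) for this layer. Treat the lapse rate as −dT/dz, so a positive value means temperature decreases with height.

0.9°C/km

Γ = −ΔT/Δz = (10.3 − 9.22) / (4100 − 2900) m
  = 1.08°C / 1.2 km = 0.9°C/km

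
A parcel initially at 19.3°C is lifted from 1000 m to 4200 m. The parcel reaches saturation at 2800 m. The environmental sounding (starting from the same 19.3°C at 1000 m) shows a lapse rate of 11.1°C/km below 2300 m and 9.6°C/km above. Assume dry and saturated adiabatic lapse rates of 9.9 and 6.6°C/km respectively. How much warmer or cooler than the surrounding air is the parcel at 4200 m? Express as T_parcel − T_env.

Parcel:
  Dry to 2800 m: -9.9 × 1.8 km = -17.82°C, so T = 1.48°C.
  Saturated to 4200 m: -6.6 × 1.4 km = -9.24°C, so T = -7.76°C.
Environment:
  Environment, lower layer to 2300 m: -11.1 × 1.3 km = -14.43°C, so T = 4.87°C.
  Environment, upper layer to 4200 m: -9.6 × 1.9 km = -18.24°C, so T = -13.37°C.
T_parcel − T_env = -7.76 − (-13.37) = +5.61°C

+5.61°C (parcel warmer than environment)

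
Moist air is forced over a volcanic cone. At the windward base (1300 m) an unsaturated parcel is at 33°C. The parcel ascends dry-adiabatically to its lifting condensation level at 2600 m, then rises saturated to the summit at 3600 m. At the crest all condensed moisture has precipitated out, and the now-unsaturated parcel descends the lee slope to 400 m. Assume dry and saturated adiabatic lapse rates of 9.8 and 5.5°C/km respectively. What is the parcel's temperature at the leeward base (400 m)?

Dry to 2600 m: -9.8 × 1.3 km = -12.74°C, so T = 20.26°C.
Saturated to 3600 m: -5.5 × 1 km = -5.5°C, so T = 14.76°C.
Dry descent to 400 m: +9.8 × 3.2 km = +31.36°C, so T = 46.12°C.

46.12°C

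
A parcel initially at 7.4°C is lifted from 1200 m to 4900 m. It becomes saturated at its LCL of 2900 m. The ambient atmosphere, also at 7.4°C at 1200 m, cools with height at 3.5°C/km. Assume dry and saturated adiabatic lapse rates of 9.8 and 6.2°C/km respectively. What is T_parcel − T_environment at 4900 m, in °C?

-16.11°C (parcel cooler than environment)

Parcel:
  From 1200 m to 2900 m (dry): cools by 9.8 × 1.7 = 16.66°C, giving -9.26°C.
  From 2900 m to 4900 m (saturated): cools by 6.2 × 2 = 12.4°C, giving -21.66°C.
Environment:
  From 1200 m to 4900 m (environment): cools by 3.5 × 3.7 = 12.95°C, giving -5.55°C.
T_parcel − T_env = -21.66 − (-5.55) = -16.11°C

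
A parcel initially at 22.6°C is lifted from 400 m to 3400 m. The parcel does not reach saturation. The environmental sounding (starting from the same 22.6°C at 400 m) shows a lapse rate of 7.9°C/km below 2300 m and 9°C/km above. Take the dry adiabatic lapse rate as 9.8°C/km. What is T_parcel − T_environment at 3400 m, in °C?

Parcel:
  400 → 3400 m (dry, 9.8°C/km): ΔT = -9.8 × 3 = -29.4°C → T = -6.8°C
Environment:
  400 → 2300 m (environment, lower layer, 7.9°C/km): ΔT = -7.9 × 1.9 = -15.01°C → T = 7.59°C
  2300 → 3400 m (environment, upper layer, 9°C/km): ΔT = -9 × 1.1 = -9.9°C → T = -2.31°C
T_parcel − T_env = -6.8 − (-2.31) = -4.49°C

-4.49°C (parcel cooler than environment)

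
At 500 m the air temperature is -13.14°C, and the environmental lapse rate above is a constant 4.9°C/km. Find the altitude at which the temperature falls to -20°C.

1900 m

Height above start = (-13.14 − (-20)) / 4.9 = 1.4 km
Altitude = 500 m + 1400 m = 1900 m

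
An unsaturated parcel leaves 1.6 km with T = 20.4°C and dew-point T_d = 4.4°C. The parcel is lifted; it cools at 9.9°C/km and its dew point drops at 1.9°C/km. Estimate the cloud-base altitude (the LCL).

3.6 km

T and T_d converge at 9.9 − 1.9 = 8°C per km
Height above start = (20.4 − 4.4) / 8 = 2 km
LCL altitude = 1600 m + 2000 m = 3600 m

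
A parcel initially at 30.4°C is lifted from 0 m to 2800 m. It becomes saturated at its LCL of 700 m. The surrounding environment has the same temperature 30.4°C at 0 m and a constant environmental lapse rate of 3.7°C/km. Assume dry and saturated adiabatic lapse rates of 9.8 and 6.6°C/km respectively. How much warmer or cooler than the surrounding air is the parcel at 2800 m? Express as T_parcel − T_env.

Parcel:
  0–700 m, dry: Δz = 0.7 km ⇒ ΔT = -6.86°C; T = 23.54°C
  700–2800 m, saturated: Δz = 2.1 km ⇒ ΔT = -13.86°C; T = 9.68°C
Environment:
  0–2800 m, environment: Δz = 2.8 km ⇒ ΔT = -10.36°C; T = 20.04°C
T_parcel − T_env = 9.68 − 20.04 = -10.36°C

-10.36°C (parcel cooler than environment)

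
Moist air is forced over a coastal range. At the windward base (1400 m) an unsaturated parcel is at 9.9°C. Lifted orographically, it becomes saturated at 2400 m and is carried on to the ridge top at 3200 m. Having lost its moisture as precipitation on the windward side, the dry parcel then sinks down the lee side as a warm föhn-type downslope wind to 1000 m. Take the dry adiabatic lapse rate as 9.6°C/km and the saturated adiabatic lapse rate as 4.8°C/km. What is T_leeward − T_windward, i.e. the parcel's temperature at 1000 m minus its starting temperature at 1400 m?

+7.68°C

Dry to 2400 m: -9.6 × 1 km = -9.6°C, so T = 0.3°C.
Saturated to 3200 m: -4.8 × 0.8 km = -3.84°C, so T = -3.54°C.
Dry descent to 1000 m: +9.6 × 2.2 km = +21.12°C, so T = 17.58°C.
Net change vs windward start: 17.58 − 9.9 = +7.68°C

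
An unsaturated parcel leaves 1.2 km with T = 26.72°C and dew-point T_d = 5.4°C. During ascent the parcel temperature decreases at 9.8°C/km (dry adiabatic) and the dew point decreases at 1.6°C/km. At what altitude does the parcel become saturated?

T and T_d converge at 9.8 − 1.6 = 8.2°C per km
Height above start = (26.72 − 5.4) / 8.2 = 2.6 km
LCL altitude = 1200 m + 2600 m = 3800 m

3.8 km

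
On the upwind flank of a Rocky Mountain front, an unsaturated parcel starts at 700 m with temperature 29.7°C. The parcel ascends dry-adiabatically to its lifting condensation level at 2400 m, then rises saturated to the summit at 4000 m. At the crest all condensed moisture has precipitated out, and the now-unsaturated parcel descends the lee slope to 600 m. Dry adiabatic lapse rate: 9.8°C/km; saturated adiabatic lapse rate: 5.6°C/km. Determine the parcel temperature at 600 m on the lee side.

From 700 m to 2400 m (dry): cools by 9.8 × 1.7 = 16.66°C, giving 13.04°C.
From 2400 m to 4000 m (saturated): cools by 5.6 × 1.6 = 8.96°C, giving 4.08°C.
From 4000 m to 600 m (dry descent): warms by 9.8 × 3.4 = 33.32°C, giving 37.4°C.

37.4°C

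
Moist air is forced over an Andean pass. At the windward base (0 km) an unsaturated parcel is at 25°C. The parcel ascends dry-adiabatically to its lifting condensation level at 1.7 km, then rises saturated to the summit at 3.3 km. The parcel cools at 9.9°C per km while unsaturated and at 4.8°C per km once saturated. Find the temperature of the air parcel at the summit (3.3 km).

0.49°C

From 0 m to 1700 m (dry): cools by 9.9 × 1.7 = 16.83°C, giving 8.17°C.
From 1700 m to 3300 m (saturated): cools by 4.8 × 1.6 = 7.68°C, giving 0.49°C.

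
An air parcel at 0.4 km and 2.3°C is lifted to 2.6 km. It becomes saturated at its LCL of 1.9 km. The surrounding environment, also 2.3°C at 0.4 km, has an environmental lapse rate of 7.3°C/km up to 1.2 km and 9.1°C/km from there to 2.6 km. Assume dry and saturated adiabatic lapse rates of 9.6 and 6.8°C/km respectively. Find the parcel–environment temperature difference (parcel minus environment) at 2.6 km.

Parcel:
  From 400 m to 1900 m (dry): cools by 9.6 × 1.5 = 14.4°C, giving -12.1°C.
  From 1900 m to 2600 m (saturated): cools by 6.8 × 0.7 = 4.76°C, giving -16.86°C.
Environment:
  From 400 m to 1200 m (environment, lower layer): cools by 7.3 × 0.8 = 5.84°C, giving -3.54°C.
  From 1200 m to 2600 m (environment, upper layer): cools by 9.1 × 1.4 = 12.74°C, giving -16.28°C.
T_parcel − T_env = -16.86 − (-16.28) = -0.58°C

-0.58°C (parcel cooler than environment)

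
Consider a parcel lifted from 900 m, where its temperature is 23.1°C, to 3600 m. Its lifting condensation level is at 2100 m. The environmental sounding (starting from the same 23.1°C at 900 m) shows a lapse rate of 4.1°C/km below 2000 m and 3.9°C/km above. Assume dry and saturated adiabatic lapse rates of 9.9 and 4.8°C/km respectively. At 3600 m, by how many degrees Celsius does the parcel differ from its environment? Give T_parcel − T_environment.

Parcel:
  900 → 2100 m (dry, 9.9°C/km): ΔT = -9.9 × 1.2 = -11.88°C → T = 11.22°C
  2100 → 3600 m (saturated, 4.8°C/km): ΔT = -4.8 × 1.5 = -7.2°C → T = 4.02°C
Environment:
  900 → 2000 m (environment, lower layer, 4.1°C/km): ΔT = -4.1 × 1.1 = -4.51°C → T = 18.59°C
  2000 → 3600 m (environment, upper layer, 3.9°C/km): ΔT = -3.9 × 1.6 = -6.24°C → T = 12.35°C
T_parcel − T_env = 4.02 − 12.35 = -8.33°C

-8.33°C (parcel cooler than environment)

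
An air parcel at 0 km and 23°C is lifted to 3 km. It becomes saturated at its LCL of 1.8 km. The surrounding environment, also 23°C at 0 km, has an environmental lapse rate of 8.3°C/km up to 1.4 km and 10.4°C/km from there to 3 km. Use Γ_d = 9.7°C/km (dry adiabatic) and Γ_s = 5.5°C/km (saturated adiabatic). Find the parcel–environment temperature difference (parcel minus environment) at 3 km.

Parcel:
  From 0 m to 1800 m (dry): cools by 9.7 × 1.8 = 17.46°C, giving 5.54°C.
  From 1800 m to 3000 m (saturated): cools by 5.5 × 1.2 = 6.6°C, giving -1.06°C.
Environment:
  From 0 m to 1400 m (environment, lower layer): cools by 8.3 × 1.4 = 11.62°C, giving 11.38°C.
  From 1400 m to 3000 m (environment, upper layer): cools by 10.4 × 1.6 = 16.64°C, giving -5.26°C.
T_parcel − T_env = -1.06 − (-5.26) = +4.2°C

+4.2°C (parcel warmer than environment)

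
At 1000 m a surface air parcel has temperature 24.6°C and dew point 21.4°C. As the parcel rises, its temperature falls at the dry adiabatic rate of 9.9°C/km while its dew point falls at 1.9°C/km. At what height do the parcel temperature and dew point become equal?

T and T_d converge at 9.9 − 1.9 = 8°C per km
Height above start = (24.6 − 21.4) / 8 = 0.4 km
LCL altitude = 1000 m + 400 m = 1400 m

1400 m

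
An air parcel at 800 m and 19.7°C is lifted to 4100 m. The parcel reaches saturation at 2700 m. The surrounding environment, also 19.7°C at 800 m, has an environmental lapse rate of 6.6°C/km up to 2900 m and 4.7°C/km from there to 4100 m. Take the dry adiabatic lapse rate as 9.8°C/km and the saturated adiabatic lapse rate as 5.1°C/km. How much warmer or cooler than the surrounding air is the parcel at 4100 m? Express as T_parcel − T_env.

Parcel:
  800 → 2700 m (dry, 9.8°C/km): ΔT = -9.8 × 1.9 = -18.62°C → T = 1.08°C
  2700 → 4100 m (saturated, 5.1°C/km): ΔT = -5.1 × 1.4 = -7.14°C → T = -6.06°C
Environment:
  800 → 2900 m (environment, lower layer, 6.6°C/km): ΔT = -6.6 × 2.1 = -13.86°C → T = 5.84°C
  2900 → 4100 m (environment, upper layer, 4.7°C/km): ΔT = -4.7 × 1.2 = -5.64°C → T = 0.2°C
T_parcel − T_env = -6.06 − 0.2 = -6.26°C

-6.26°C (parcel cooler than environment)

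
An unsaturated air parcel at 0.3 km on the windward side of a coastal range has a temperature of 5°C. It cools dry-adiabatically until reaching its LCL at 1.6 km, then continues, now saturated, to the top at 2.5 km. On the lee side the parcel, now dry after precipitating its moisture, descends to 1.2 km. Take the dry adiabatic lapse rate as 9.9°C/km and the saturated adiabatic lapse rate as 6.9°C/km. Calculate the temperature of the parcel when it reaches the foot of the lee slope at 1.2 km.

Dry to 1600 m: -9.9 × 1.3 km = -12.87°C, so T = -7.87°C.
Saturated to 2500 m: -6.9 × 0.9 km = -6.21°C, so T = -14.08°C.
Dry descent to 1200 m: +9.9 × 1.3 km = +12.87°C, so T = -1.21°C.

-1.21°C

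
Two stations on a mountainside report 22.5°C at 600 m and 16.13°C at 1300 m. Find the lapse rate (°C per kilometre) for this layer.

9.1°C/km

Γ = −ΔT/Δz = (22.5 − 16.13) / (1300 − 600) m
  = 6.37°C / 0.7 km = 9.1°C/km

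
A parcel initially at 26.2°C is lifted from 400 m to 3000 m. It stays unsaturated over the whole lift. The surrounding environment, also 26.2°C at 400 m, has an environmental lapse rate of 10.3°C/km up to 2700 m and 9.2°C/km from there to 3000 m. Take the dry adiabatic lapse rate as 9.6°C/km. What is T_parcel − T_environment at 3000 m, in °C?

+1.49°C (parcel warmer than environment)

Parcel:
  Dry to 3000 m: -9.6 × 2.6 km = -24.96°C, so T = 1.24°C.
Environment:
  Environment, lower layer to 2700 m: -10.3 × 2.3 km = -23.69°C, so T = 2.51°C.
  Environment, upper layer to 3000 m: -9.2 × 0.3 km = -2.76°C, so T = -0.25°C.
T_parcel − T_env = 1.24 − (-0.25) = +1.49°C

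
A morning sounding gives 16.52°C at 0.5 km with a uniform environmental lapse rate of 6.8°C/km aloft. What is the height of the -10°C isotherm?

Height above start = (16.52 − (-10)) / 6.8 = 3.9 km
Altitude = 500 m + 3900 m = 4400 m

4.4 km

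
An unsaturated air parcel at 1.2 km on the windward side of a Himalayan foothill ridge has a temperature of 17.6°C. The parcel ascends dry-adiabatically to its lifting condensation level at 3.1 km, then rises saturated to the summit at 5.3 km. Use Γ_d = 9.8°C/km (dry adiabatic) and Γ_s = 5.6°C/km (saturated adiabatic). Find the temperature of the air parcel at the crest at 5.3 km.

Dry to 3100 m: -9.8 × 1.9 km = -18.62°C, so T = -1.02°C.
Saturated to 5300 m: -5.6 × 2.2 km = -12.32°C, so T = -13.34°C.

-13.34°C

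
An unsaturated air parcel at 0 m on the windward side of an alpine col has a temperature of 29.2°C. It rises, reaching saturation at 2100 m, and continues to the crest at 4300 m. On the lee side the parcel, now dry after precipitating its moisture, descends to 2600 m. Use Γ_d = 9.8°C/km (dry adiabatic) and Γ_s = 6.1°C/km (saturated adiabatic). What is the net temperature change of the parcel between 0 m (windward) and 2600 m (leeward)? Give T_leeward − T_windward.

-17.34°C

From 0 m to 2100 m (dry): cools by 9.8 × 2.1 = 20.58°C, giving 8.62°C.
From 2100 m to 4300 m (saturated): cools by 6.1 × 2.2 = 13.42°C, giving -4.8°C.
From 4300 m to 2600 m (dry descent): warms by 9.8 × 1.7 = 16.66°C, giving 11.86°C.
Net change vs windward start: 11.86 − 29.2 = -17.34°C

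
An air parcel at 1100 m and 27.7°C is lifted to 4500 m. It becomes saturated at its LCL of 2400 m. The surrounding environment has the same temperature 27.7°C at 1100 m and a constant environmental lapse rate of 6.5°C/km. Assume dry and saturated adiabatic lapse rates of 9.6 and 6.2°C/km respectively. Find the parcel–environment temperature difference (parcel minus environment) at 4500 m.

Parcel:
  From 1100 m to 2400 m (dry): cools by 9.6 × 1.3 = 12.48°C, giving 15.22°C.
  From 2400 m to 4500 m (saturated): cools by 6.2 × 2.1 = 13.02°C, giving 2.2°C.
Environment:
  From 1100 m to 4500 m (environment): cools by 6.5 × 3.4 = 22.1°C, giving 5.6°C.
T_parcel − T_env = 2.2 − 5.6 = -3.4°C

-3.4°C (parcel cooler than environment)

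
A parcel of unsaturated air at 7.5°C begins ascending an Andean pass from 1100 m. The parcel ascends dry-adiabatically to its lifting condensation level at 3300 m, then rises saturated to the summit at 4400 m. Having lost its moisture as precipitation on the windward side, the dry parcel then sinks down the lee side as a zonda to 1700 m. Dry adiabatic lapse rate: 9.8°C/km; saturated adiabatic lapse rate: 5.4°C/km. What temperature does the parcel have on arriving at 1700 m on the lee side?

From 1100 m to 3300 m (dry): cools by 9.8 × 2.2 = 21.56°C, giving -14.06°C.
From 3300 m to 4400 m (saturated): cools by 5.4 × 1.1 = 5.94°C, giving -20°C.
From 4400 m to 1700 m (dry descent): warms by 9.8 × 2.7 = 26.46°C, giving 6.46°C.

6.46°C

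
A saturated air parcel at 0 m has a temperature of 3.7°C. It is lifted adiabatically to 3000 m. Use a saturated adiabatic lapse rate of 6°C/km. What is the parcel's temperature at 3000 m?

-14.3°C

From 0 m to 3000 m (saturated adiabatic): cools by 6 × 3 = 18°C, giving -14.3°C.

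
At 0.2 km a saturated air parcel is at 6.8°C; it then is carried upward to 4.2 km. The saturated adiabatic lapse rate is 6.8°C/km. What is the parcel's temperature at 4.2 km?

Saturated adiabatic to 4200 m: -6.8 × 4 km = -27.2°C, so T = -20.4°C.

-20.4°C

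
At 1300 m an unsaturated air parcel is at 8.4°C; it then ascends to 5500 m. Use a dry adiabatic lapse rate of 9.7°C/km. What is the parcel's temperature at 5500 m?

-32.34°C

Dry adiabatic to 5500 m: -9.7 × 4.2 km = -40.74°C, so T = -32.34°C.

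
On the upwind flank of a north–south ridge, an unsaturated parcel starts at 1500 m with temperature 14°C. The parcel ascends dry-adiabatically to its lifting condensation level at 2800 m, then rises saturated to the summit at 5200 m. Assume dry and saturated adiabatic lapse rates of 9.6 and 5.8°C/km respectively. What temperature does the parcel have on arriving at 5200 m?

1500–2800 m, dry: Δz = 1.3 km ⇒ ΔT = -12.48°C; T = 1.52°C
2800–5200 m, saturated: Δz = 2.4 km ⇒ ΔT = -13.92°C; T = -12.4°C

-12.4°C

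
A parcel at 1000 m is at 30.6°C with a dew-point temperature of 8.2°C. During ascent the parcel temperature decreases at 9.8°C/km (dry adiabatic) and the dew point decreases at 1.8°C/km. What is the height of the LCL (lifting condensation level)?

3800 m

T and T_d converge at 9.8 − 1.8 = 8°C per km
Height above start = (30.6 − 8.2) / 8 = 2.8 km
LCL altitude = 1000 m + 2800 m = 3800 m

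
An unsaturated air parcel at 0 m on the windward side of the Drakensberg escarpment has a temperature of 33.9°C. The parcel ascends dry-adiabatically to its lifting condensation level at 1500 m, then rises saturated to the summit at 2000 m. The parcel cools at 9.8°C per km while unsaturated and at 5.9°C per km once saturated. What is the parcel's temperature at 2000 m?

0–1500 m, dry: Δz = 1.5 km ⇒ ΔT = -14.7°C; T = 19.2°C
1500–2000 m, saturated: Δz = 0.5 km ⇒ ΔT = -2.95°C; T = 16.25°C

16.25°C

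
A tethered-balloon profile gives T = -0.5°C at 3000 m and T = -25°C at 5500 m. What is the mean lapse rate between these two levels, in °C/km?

Γ = −ΔT/Δz = (-0.5 − (-25)) / (5500 − 3000) m
  = 24.5°C / 2.5 km = 9.8°C/km

9.8°C/km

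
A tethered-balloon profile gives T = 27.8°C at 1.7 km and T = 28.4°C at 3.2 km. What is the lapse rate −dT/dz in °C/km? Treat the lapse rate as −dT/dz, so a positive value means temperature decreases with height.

-0.4°C/km

Γ = −ΔT/Δz = (27.8 − 28.4) / (3200 − 1700) m
  = -0.6°C / 1.5 km = -0.4°C/km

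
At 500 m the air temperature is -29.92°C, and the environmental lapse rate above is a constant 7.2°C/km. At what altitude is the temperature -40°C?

1900 m

Height above start = (-29.92 − (-40)) / 7.2 = 1.4 km
Altitude = 500 m + 1400 m = 1900 m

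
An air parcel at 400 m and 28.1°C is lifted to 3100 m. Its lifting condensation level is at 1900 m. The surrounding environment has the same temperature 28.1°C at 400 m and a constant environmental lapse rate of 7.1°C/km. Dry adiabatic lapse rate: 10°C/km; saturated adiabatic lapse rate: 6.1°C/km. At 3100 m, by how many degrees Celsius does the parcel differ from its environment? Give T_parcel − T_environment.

Parcel:
  Dry to 1900 m: -10 × 1.5 km = -15°C, so T = 13.1°C.
  Saturated to 3100 m: -6.1 × 1.2 km = -7.32°C, so T = 5.78°C.
Environment:
  Environment to 3100 m: -7.1 × 2.7 km = -19.17°C, so T = 8.93°C.
T_parcel − T_env = 5.78 − 8.93 = -3.15°C

-3.15°C (parcel cooler than environment)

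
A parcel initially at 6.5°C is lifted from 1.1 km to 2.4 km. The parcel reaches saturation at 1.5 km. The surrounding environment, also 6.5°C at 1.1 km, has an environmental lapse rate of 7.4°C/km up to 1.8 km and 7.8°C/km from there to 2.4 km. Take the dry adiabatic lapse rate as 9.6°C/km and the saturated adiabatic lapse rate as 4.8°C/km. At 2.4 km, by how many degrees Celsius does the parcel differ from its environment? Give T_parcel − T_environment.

Parcel:
  1100 → 1500 m (dry, 9.6°C/km): ΔT = -9.6 × 0.4 = -3.84°C → T = 2.66°C
  1500 → 2400 m (saturated, 4.8°C/km): ΔT = -4.8 × 0.9 = -4.32°C → T = -1.66°C
Environment:
  1100 → 1800 m (environment, lower layer, 7.4°C/km): ΔT = -7.4 × 0.7 = -5.18°C → T = 1.32°C
  1800 → 2400 m (environment, upper layer, 7.8°C/km): ΔT = -7.8 × 0.6 = -4.68°C → T = -3.36°C
T_parcel − T_env = -1.66 − (-3.36) = +1.7°C

+1.7°C (parcel warmer than environment)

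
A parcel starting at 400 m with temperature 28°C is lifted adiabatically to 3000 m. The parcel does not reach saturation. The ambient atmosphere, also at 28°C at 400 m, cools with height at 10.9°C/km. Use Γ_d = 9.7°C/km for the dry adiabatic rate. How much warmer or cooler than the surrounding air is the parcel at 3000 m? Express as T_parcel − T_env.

+3.12°C (parcel warmer than environment)

Parcel:
  Dry to 3000 m: -9.7 × 2.6 km = -25.22°C, so T = 2.78°C.
Environment:
  Environment to 3000 m: -10.9 × 2.6 km = -28.34°C, so T = -0.34°C.
T_parcel − T_env = 2.78 − (-0.34) = +3.12°C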